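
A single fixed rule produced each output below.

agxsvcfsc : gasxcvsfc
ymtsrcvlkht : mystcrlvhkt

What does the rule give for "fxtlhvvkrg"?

xfltvhkvgr

In each case the input is transformed by: swap each adjacent pair of characters (1↔2, 3↔4, ...).
Doing the same to "fxtlhvvkrg": "xfltvhkvgr".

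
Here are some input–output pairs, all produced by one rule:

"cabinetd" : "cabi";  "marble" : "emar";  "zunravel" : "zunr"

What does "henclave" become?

henc

The transformation: swap the front and back halves of the string, then keep only the last 4 characters.
On "henclave": the first step gives "lavehenc", and the second then gives "henc".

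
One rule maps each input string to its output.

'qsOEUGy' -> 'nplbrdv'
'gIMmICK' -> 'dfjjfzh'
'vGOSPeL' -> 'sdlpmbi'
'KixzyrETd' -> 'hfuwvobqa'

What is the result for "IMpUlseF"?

fjmripbc

In each case the input is transformed by: shift every letter 3 places backward in the alphabet (wrapping around), then convert every letter to lowercase.
On "IMpUlseF": the first step gives "FJmRipbC", and the second then gives "fjmripbc".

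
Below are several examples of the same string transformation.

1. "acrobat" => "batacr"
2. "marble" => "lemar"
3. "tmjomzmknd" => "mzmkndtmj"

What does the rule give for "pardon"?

onpar

What's happening: move the first 3 characters to the end (rotate left by 3), then delete the first character.
For "pardon", step one produces "donpar"; step two turns that into "onpar".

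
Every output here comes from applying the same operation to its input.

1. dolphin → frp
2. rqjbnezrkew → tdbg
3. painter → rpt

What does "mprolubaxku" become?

In each case the input is transformed by: keep one character in every 3, starting at position 1 (positions 1st, 4th, 7th, ...), then shift every letter 2 places forward in the alphabet (wrapping around).
"mprolubaxku" → "mobk" → "oqdm".

oqdm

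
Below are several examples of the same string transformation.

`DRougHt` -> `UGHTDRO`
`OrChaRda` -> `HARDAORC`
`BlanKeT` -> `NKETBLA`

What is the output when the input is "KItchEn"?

CHENKIT

Rule — move the first 3 characters to the end (rotate left by 3), then convert every letter to uppercase.
Applying both steps to "KItchEn": "chEnKIt", then "CHENKIT".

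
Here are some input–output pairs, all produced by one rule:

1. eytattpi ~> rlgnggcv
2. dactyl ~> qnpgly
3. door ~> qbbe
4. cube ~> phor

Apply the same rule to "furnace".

What's happening: shift every letter 13 places forward in the alphabet (wrapping around) — i.e. ROT13.
For "furnace" the result is "sheanpr".

sheanpr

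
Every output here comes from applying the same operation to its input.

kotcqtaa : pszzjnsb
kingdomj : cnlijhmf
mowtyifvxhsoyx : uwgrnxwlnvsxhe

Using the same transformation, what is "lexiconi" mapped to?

bnmhkdwh

Rule — swap the front and back halves of the string, then shift every letter 1 place backward in the alphabet (wrapping around).
For "lexiconi", step one produces "conilexi"; step two turns that into "bnmhkdwh".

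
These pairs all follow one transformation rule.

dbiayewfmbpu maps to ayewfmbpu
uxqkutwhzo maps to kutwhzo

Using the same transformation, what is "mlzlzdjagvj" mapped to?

lzdjagvj

The pattern: delete the first 3 characters.
On "mlzlzdjagvj" that produces "lzdjagvj".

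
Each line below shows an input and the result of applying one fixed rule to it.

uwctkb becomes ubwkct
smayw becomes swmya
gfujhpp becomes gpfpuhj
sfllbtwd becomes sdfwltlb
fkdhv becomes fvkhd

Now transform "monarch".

mhocnra

Rule — take characters alternately from the front and the back (1st, last, 2nd, 2nd-last, ...).
"monarch" → "mhocnra".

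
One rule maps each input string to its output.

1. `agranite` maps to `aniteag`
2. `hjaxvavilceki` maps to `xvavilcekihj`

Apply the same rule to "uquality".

alityuq

The transformation: move the first 3 characters to the end (rotate left by 3), then delete the last character.
So "uquality" becomes "alityuq".
(Check on "agranite": → "aniteagr" → "aniteag" ✓)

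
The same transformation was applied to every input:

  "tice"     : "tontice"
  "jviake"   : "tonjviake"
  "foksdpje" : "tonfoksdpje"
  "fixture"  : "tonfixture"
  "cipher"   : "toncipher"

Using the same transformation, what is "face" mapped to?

tonface

Each output is the input with this applied: prepend "ton".
So "face" becomes "tonface".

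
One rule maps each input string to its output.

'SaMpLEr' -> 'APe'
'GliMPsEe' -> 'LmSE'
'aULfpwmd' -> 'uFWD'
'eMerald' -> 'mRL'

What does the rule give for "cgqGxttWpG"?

GgTwg

Each output is the input with this applied: keep every other character starting from the second (positions 2nd, 4th, 6th, ...), then flip the case of every letter.
Starting from "cgqGxttWpG": after the first operation, "gGtWG"; after the second, "GgTwg".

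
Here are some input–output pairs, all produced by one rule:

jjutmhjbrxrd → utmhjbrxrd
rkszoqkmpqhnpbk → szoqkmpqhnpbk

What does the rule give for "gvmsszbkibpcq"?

msszbkibpcq

The transformation: delete the first 2 characters.
Applying that to "gvmsszbkibpcq" gives "msszbkibpcq".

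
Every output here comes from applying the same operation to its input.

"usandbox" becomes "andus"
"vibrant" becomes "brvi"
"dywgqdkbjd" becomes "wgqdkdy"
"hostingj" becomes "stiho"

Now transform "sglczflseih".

lczflssg

The transformation: delete the last 3 characters, then move the first 2 characters to the end (rotate left by 2).
Starting from "sglczflseih": after the first operation, "sglczfls"; after the second, "lczflssg".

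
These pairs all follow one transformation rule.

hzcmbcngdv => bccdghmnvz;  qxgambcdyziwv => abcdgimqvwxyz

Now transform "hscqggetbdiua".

abcdegghiqstu

The pattern: sort the characters into alphabetical order.
"hscqggetbdiua" → "abcdegghiqstu".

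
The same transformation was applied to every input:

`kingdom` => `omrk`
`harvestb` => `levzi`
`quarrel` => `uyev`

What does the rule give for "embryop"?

iqfv

The pattern: shift every letter 4 places forward in the alphabet (wrapping around), then delete the last 3 characters.
Applying that to "embryop" gives "iqfv".
(Check on "quarrel": → "uyevvip" → "uyev" ✓)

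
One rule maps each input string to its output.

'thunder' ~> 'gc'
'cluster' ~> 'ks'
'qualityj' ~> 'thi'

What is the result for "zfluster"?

Rule — shift every letter 1 place backward in the alphabet (wrapping around), then keep one character in every 3, starting at position 2 (positions 2nd, 5th, 8th, ...).
For "zfluster", step one produces "yektrsdq"; step two turns that into "erq".
(Check on "qualityj": → "ptzkhsxi" → "thi" ✓)

erq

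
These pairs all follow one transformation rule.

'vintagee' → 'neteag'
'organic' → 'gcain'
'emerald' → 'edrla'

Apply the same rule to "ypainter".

arient

The transformation: delete the first 2 characters, then take characters alternately from the front and the back (1st, last, 2nd, 2nd-last, ...).
Working it through for "ypainter": intermediate "ainter", final "arient".
(Check on "emerald": → "erald" → "edrla" ✓)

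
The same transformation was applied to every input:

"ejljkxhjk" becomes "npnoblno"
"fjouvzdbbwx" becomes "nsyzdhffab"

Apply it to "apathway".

texlaec

What's happening: delete the first character, then shift every letter 4 places forward in the alphabet (wrapping around).
Applying that to "apathway" gives "texlaec".
(Check on "ejljkxhjk": → "jljkxhjk" → "npnoblno" ✓)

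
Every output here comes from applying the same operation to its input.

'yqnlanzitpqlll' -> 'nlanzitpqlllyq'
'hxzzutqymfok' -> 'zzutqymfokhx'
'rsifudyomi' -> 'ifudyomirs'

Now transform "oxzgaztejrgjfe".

zgaztejrgjfeox

In each case the input is transformed by: move the first 2 characters to the end (rotate left by 2).
"oxzgaztejrgjfe" → "zgaztejrgjfeox".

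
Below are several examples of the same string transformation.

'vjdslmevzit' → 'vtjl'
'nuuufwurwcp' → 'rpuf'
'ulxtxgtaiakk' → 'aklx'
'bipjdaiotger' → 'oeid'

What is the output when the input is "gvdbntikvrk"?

kkvn

In each case the input is transformed by: keep one character in every 3, starting at position 2 (positions 2nd, 5th, 8th, ...), then move the last 2 characters to the front (rotate right by 2).
Working it through for "gvdbntikvrk": intermediate "vnkk", final "kkvn".
(Check on "bipjdaiotger": → "idoe" → "oeid" ✓)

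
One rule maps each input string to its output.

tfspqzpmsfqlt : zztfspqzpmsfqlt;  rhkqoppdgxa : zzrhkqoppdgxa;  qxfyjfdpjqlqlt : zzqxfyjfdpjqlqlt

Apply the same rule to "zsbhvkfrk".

In each case the input is transformed by: prepend "zz".
"zsbhvkfrk" → "zzzsbhvkfrk".

zzzsbhvkfrk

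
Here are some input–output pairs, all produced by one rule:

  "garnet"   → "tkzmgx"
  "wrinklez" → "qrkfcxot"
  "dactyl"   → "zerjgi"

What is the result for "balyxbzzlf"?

The rule is to swap the front and back halves of the string, then shift every letter 6 places forward in the alphabet (wrapping around).
Applying both steps to "balyxbzzlf": "bzzlfbalyx", then "hffrlhgred".

hffrlhgred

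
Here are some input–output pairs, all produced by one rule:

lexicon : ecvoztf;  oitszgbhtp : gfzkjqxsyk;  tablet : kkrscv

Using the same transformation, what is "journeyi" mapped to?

zaflievp

Rule — move the last character to the front, then shift every letter 9 places backward in the alphabet (wrapping around).
Working it through for "journeyi": intermediate "ijourney", final "zaflievp".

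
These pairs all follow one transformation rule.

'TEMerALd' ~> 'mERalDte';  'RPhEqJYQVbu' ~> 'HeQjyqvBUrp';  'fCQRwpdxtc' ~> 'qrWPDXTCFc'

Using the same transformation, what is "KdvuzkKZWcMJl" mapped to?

VUZKkzwCmjLkD

The transformation: move the first 2 characters to the end (rotate left by 2), then flip the case of every letter.
"KdvuzkKZWcMJl" → "vuzkKZWcMJlKd" → "VUZKkzwCmjLkD".
(Check on "RPhEqJYQVbu": → "hEqJYQVbuRP" → "HeQjyqvBUrp" ✓)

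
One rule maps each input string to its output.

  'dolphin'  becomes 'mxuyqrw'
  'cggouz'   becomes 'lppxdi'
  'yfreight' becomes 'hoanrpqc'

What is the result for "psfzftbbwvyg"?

yboiockkfehp

The transformation: shift every letter 9 places forward in the alphabet (wrapping around).
Doing the same to "psfzftbbwvyg": "yboiockkfehp".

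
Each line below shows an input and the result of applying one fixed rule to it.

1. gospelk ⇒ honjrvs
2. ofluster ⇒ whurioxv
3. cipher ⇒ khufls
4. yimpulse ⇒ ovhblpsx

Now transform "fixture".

xuhilaw

Rule — move the last 3 characters to the front (rotate right by 3), then shift every letter 3 places forward in the alphabet (wrapping around).
On "fixture": the first step gives "urefixt", and the second then gives "xuhilaw".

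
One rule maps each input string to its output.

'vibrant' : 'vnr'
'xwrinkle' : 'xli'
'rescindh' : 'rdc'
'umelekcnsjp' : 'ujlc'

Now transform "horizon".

Rule — take characters alternately from the front and the back (1st, last, 2nd, 2nd-last, ...), then keep one character in every 3, starting at position 1 (positions 1st, 4th, 7th, ...).
"horizon" → "hnoorzi" → "hoi".

hoi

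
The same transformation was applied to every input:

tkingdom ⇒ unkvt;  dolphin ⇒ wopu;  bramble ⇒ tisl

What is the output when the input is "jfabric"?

Each output is the input with this applied: delete the first 3 characters, then shift every letter 7 places forward in the alphabet (wrapping around).
Starting from "jfabric": after the first operation, "bric"; after the second, "iypj".
(Check on "dolphin": → "phin" → "wopu" ✓)

iypj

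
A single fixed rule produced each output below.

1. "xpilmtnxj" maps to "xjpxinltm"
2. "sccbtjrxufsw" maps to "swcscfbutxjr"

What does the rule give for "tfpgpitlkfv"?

tvffpkglpti

The pattern: take characters alternately from the front and the back (1st, last, 2nd, 2nd-last, ...).
Doing the same to "tfpgpitlkfv": "tvffpkglpti".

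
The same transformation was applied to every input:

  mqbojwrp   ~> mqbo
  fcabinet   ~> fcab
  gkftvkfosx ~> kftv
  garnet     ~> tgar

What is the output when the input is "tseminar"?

tsem

The pattern: swap the front and back halves of the string, then keep only the last 4 characters.
"tseminar" → "inartsem" → "tsem".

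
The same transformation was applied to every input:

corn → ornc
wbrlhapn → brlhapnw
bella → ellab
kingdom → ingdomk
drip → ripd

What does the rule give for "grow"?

rowg

What's happening: move the first character to the end.
So "grow" becomes "rowg".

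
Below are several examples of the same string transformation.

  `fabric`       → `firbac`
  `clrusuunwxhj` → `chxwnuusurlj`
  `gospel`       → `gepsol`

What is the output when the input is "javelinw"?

jnilevaw

The transformation: swap the first and last characters, then reverse the string.
For "javelinw", step one produces "wavelinj"; step two turns that into "jnilevaw".
(Check on "gospel": → "lospeg" → "gepsol" ✓)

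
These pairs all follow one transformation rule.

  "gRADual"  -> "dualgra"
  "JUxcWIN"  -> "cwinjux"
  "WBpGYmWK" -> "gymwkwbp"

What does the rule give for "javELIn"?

elinjav

Looking at the pairs, the operation is to move the first 3 characters to the end (rotate left by 3), then convert every letter to lowercase.
Starting from "javELIn": after the first operation, "ELInjav"; after the second, "elinjav".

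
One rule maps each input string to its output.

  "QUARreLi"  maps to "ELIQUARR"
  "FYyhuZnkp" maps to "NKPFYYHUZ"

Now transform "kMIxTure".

UREKMIXT

In each case the input is transformed by: move the last 3 characters to the front (rotate right by 3), then convert every letter to uppercase.
On "kMIxTure": the first step gives "urekMIxT", and the second then gives "UREKMIXT".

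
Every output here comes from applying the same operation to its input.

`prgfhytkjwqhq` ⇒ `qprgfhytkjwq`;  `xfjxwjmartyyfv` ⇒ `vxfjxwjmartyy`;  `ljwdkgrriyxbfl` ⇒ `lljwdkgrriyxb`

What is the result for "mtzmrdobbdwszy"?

ymtzmrdobbdws

The rule is to move the last 2 characters to the front (rotate right by 2), then delete the first character.
Applying both steps to "mtzmrdobbdwszy": "zymtzmrdobbdws", then "ymtzmrdobbdws".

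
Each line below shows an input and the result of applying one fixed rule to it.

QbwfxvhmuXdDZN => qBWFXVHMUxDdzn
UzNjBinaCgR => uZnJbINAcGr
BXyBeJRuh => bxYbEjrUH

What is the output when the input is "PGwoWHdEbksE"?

pgWOwhDeBKSe

Each output is the input with this applied: flip the case of every letter.
Applying that to "PGwoWHdEbksE" gives "pgWOwhDeBKSe".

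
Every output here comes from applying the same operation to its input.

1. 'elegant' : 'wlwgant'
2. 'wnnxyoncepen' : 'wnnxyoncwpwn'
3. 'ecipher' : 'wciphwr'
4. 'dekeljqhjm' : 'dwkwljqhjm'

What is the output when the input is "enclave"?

wnclavw

Rule — replace every "e" with "w".
"enclave" → "wnclavw".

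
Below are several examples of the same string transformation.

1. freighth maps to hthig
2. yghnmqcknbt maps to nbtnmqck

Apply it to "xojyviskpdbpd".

The transformation: delete the first 3 characters, then move the last 3 characters to the front (rotate right by 3).
Doing the same to "xojyviskpdbpd": "bpdyviskpd".

bpdyviskpd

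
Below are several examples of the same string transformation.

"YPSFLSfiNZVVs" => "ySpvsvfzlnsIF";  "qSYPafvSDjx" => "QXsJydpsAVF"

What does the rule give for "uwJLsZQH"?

UhWqjzlS

The transformation: flip the case of every letter, then take characters alternately from the front and the back (1st, last, 2nd, 2nd-last, ...).
Applying both steps to "uwJLsZQH": "UWjlSzqh", then "UhWqjzlS".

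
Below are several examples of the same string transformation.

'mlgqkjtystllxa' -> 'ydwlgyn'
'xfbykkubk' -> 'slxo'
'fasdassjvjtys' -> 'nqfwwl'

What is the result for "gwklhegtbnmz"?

The rule is to shift every letter 13 places forward in the alphabet (wrapping around) — i.e. ROT13, then keep every other character starting from the second (positions 2nd, 4th, 6th, ...).
Working it through for "gwklhegtbnmz": intermediate "tjxyurtgoazm", final "jyrgam".

jyrgam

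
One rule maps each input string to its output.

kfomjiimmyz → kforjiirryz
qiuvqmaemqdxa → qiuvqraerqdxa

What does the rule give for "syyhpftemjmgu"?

syyhpfterjrgu

Each output is the input with this applied: replace every "m" with "r".
Applying that to "syyhpftemjmgu" gives "syyhpfterjrgu".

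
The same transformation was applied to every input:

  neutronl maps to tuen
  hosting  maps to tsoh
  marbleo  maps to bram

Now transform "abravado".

The rule is to reverse the string, then keep only the last 4 characters.
Starting from "abravado": after the first operation, "odavarba"; after the second, "arba".

arba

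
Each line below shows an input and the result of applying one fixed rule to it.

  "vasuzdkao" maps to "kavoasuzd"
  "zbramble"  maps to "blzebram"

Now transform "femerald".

Looking at the pairs, the operation is to swap the first and last characters, then move the last 3 characters to the front (rotate right by 3).
On "femerald": the first step gives "demeralf", and the second then gives "alfdemer".

alfdemer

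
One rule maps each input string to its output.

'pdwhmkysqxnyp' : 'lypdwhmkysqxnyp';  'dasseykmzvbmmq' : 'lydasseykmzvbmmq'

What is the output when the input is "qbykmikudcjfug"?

The rule is to prepend "ly".
"qbykmikudcjfug" → "lyqbykmikudcjfug".

lyqbykmikudcjfug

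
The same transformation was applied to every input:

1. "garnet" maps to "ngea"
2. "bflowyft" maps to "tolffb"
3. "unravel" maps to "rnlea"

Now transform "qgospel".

polge

The pattern: sort the characters into reverse alphabetical order, then delete the first 2 characters.
Applying both steps to "qgospel": "sqpolge", then "polge".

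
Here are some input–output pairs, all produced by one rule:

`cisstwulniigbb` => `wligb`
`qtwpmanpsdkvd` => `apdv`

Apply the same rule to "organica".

What's happening: keep every other character starting from the second (positions 2nd, 4th, 6th, ...), then delete the first 2 characters.
"organica" → "raia" → "ia".

ia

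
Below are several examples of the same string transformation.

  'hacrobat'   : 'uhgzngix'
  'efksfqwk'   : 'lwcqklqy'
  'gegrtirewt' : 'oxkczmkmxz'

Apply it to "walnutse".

azykcgrt

Each output is the input with this applied: shift every letter 6 places forward in the alphabet (wrapping around), then swap the front and back halves of the string.
For "walnutse" the result is "azykcgrt".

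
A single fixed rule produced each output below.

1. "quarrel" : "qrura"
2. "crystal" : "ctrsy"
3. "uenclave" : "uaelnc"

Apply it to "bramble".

bbrma

Rule — delete the last 2 characters, then take characters alternately from the front and the back (1st, last, 2nd, 2nd-last, ...).
Applying both steps to "bramble": "bramb", then "bbrma".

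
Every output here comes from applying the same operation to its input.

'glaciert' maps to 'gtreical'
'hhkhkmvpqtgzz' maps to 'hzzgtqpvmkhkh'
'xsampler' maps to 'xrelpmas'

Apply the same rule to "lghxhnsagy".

lygasnhxhg

The transformation: move the first character to the end, then reverse the string.
"lghxhnsagy" → "ghxhnsagyl" → "lygasnhxhg".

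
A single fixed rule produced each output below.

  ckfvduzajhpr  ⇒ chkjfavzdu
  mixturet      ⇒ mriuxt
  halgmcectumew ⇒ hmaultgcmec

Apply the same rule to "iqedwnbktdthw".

itqdetdkwbn

The rule is to delete the last 2 characters, then take characters alternately from the front and the back (1st, last, 2nd, 2nd-last, ...).
Working it through for "iqedwnbktdthw": intermediate "iqedwnbktdt", final "itqdetdkwbn".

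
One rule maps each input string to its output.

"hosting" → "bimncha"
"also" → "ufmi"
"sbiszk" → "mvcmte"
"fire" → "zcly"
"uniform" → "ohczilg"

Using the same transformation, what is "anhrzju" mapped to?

What's happening: shift every letter 6 places backward in the alphabet (wrapping around).
Doing the same to "anhrzju": "uhbltdo".

uhbltdo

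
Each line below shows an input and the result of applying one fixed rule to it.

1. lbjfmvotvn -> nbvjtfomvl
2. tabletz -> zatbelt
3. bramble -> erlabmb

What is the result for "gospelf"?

The transformation: take characters alternately from the front and the back (1st, last, 2nd, 2nd-last, ...), then move the first character to the end.
Working it through for "gospelf": intermediate "gfolsep", final "folsepg".

folsepg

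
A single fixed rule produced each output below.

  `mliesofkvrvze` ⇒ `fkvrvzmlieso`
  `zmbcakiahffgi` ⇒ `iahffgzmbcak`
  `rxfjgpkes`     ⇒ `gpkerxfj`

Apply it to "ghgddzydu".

The pattern: delete the last character, then swap the front and back halves of the string.
"ghgddzydu" → "dzydghgd".

dzydghgd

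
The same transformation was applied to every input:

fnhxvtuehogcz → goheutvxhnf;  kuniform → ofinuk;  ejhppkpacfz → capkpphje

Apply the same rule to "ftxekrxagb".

The pattern: delete the last 2 characters, then reverse the string.
On "ftxekrxagb" that produces "axrkextf".

axrkextf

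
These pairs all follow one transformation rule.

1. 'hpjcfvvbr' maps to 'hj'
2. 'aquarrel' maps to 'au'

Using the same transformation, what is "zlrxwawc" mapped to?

zr

Looking at the pairs, the operation is to keep every other character starting from the first (positions 1st, 3rd, 5th, ...), then keep only the first 2 characters.
So "zlrxwawc" becomes "zr".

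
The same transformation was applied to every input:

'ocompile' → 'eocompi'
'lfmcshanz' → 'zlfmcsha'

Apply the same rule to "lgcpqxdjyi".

ilgcpqxdj

Looking at the pairs, the operation is to move the last 2 characters to the front (rotate right by 2), then delete the first character.
For "lgcpqxdjyi", step one produces "yilgcpqxdj"; step two turns that into "ilgcpqxdj".
(Check on "ocompile": → "leocompi" → "eocompi" ✓)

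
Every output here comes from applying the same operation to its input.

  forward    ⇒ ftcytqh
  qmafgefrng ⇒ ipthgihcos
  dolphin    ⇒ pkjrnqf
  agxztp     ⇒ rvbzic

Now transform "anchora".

Rule — reverse the string, then shift every letter 2 places forward in the alphabet (wrapping around).
Applying both steps to "anchora": "arohcna", then "ctqjepc".

ctqjepc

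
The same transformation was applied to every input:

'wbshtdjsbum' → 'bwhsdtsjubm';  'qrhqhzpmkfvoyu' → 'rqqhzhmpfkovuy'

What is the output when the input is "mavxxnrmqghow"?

Each output is the input with this applied: swap each adjacent pair of characters (1↔2, 3↔4, ...).
So "mavxxnrmqghow" becomes "amxvnxmrgqohw".

amxvnxmrgqohw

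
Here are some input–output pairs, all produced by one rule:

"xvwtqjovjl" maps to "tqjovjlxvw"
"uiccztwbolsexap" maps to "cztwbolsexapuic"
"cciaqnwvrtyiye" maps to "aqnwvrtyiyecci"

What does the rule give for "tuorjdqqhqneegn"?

Rule — move the first 3 characters to the end (rotate left by 3).
So "tuorjdqqhqneegn" becomes "rjdqqhqneegntuo".

rjdqqhqneegntuo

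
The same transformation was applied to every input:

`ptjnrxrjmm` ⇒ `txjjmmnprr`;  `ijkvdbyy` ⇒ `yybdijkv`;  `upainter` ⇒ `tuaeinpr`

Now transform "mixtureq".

In each case the input is transformed by: sort the characters into alphabetical order, then move the last 2 characters to the front (rotate right by 2).
For "mixtureq", step one produces "eimqrtux"; step two turns that into "uxeimqrt".

uxeimqrt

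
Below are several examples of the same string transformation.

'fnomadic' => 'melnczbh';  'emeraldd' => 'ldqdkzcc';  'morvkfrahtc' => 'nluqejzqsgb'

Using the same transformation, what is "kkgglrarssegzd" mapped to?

jjffqkqzrrfdcy

Looking at the pairs, the operation is to swap each adjacent pair of characters (1↔2, 3↔4, ...), then shift every letter 1 place backward in the alphabet (wrapping around).
For "kkgglrarssegzd", step one produces "kkggrlrassgedz"; step two turns that into "jjffqkqzrrfdcy".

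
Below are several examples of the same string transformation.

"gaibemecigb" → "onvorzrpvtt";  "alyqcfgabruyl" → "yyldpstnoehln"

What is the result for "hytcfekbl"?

Rule — swap the first and last characters, then shift every letter 13 places forward in the alphabet (wrapping around) — i.e. ROT13.
For "hytcfekbl", step one produces "lytcfekbh"; step two turns that into "ylgpsrxou".

ylgpsrxou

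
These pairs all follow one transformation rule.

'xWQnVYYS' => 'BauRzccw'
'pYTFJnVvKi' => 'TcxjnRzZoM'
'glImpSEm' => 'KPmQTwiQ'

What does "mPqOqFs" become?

QtUsUjW

The pattern: shift every letter 4 places forward in the alphabet (wrapping around), then flip the case of every letter.
For "mPqOqFs", step one produces "qTuSuJw"; step two turns that into "QtUsUjW".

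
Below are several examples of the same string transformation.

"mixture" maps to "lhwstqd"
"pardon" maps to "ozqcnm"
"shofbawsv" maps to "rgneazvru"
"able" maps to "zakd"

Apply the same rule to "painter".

Rule — shift every letter 1 place backward in the alphabet (wrapping around).
Doing the same to "painter": "ozhmsdq".

ozhmsdq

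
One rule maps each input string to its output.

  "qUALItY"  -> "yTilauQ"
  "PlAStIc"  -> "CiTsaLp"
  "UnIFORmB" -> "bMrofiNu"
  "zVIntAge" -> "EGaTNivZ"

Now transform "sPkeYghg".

GHGyEKpS

Each output is the input with this applied: flip the case of every letter, then reverse the string.
For "sPkeYghg", step one produces "SpKEyGHG"; step two turns that into "GHGyEKpS".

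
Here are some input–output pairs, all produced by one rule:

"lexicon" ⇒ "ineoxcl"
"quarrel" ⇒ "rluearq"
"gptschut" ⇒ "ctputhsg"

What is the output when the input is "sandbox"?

dxaonbs

Looking at the pairs, the operation is to take characters alternately from the front and the back (1st, last, 2nd, 2nd-last, ...), then swap the first and last characters.
For "sandbox", step one produces "sxaonbd"; step two turns that into "dxaonbs".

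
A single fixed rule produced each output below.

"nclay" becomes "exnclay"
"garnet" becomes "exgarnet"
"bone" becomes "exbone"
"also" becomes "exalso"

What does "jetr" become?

In each case the input is transformed by: prepend "ex".
So "jetr" becomes "exjetr".

exjetr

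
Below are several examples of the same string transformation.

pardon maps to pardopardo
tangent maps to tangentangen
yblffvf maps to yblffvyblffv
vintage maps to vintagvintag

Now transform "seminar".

seminasemina

In each case the input is transformed by: delete the last character, then write the whole string twice.
On "seminar": the first step gives "semina", and the second then gives "seminasemina".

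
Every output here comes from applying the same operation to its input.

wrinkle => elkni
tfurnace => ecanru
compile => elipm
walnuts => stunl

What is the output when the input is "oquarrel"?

lerrau

The rule is to reverse the string, then delete the last 2 characters.
For "oquarrel", step one produces "lerrauqo"; step two turns that into "lerrau".
(Check on "compile": → "elipmoc" → "elipm" ✓)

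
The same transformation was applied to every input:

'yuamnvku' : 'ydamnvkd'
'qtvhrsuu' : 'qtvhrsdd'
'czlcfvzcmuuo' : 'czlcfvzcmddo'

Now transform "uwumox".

Each output is the input with this applied: replace every "u" with "d".
On "uwumox" that produces "dwdmox".

dwdmox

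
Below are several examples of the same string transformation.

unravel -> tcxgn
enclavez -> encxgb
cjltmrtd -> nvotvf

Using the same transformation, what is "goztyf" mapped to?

In each case the input is transformed by: shift every letter 2 places forward in the alphabet (wrapping around), then delete the first 2 characters.
Starting from "goztyf": after the first operation, "iqbvah"; after the second, "bvah".

bvah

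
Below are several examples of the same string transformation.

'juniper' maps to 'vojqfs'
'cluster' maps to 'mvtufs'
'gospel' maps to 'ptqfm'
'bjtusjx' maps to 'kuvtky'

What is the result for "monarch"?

pobsdi

Each output is the input with this applied: shift every letter 1 place forward in the alphabet (wrapping around), then delete the first character.
On "monarch": the first step gives "npobsdi", and the second then gives "pobsdi".
(Check on "gospel": → "hptqfm" → "ptqfm" ✓)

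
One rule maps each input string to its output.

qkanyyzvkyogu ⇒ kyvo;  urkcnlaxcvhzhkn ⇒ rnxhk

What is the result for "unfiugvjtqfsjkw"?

nujfk

Rule — keep one character in every 3, starting at position 2 (positions 2nd, 5th, 8th, ...).
On "unfiugvjtqfsjkw" that produces "nujfk".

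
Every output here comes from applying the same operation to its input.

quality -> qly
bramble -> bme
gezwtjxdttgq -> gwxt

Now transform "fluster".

fsr

The pattern: keep one character in every 3, starting at position 1 (positions 1st, 4th, 7th, ...).
So "fluster" becomes "fsr".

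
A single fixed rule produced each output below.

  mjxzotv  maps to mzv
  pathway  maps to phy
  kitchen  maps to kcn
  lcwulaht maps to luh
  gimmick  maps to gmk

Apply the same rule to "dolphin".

dpn

The transformation: keep one character in every 3, starting at position 1 (positions 1st, 4th, 7th, ...).
So "dolphin" becomes "dpn".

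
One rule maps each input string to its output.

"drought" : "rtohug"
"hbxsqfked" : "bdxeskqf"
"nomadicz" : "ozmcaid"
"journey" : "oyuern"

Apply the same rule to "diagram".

What's happening: delete the first character, then take characters alternately from the front and the back (1st, last, 2nd, 2nd-last, ...).
"diagram" → "iagram" → "imaagr".

imaagr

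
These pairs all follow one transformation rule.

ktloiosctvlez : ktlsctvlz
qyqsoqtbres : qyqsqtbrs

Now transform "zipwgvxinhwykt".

zpwgvxnhwykt

What's happening: remove every vowel.
On "zipwgvxinhwykt" that produces "zpwgvxnhwykt".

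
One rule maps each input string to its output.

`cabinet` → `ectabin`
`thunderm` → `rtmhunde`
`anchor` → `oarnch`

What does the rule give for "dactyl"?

ydlact

The pattern: swap the first and last characters, then move the last 2 characters to the front (rotate right by 2).
Applying both steps to "dactyl": "lactyd", then "ydlact".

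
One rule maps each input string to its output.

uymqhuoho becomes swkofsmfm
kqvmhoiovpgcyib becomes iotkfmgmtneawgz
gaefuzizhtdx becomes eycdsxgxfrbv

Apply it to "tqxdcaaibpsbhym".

rovbayygznqzfwk

The transformation: shift every letter 2 places backward in the alphabet (wrapping around).
For "tqxdcaaibpsbhym" the result is "rovbayygznqzfwk".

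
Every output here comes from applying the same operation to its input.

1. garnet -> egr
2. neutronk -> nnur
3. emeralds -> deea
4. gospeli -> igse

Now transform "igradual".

The rule is to keep every other character starting from the first (positions 1st, 3rd, 5th, ...), then move the last character to the front.
Starting from "igradual": after the first operation, "irda"; after the second, "aird".

aird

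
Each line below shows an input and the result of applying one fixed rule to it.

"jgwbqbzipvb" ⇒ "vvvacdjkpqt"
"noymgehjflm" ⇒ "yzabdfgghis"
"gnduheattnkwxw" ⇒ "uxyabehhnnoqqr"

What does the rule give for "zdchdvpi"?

wxxbcjpt

The rule is to sort the characters into alphabetical order, then shift every letter 6 places backward in the alphabet (wrapping around).
On "zdchdvpi": the first step gives "cddhipvz", and the second then gives "wxxbcjpt".
(Check on "noymgehjflm": → "efghjlmmnoy" → "yzabdfgghis" ✓)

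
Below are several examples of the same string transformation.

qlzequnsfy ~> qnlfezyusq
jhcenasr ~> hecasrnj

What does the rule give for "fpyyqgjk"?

In each case the input is transformed by: sort the characters into reverse alphabetical order, then swap the front and back halves of the string.
"fpyyqgjk" → "kjgfyyqp".

kjgfyyqp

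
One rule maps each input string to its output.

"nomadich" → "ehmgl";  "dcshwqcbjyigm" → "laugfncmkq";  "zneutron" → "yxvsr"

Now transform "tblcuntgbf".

The transformation: delete the first 3 characters, then shift every letter 4 places forward in the alphabet (wrapping around).
Working it through for "tblcuntgbf": intermediate "cuntgbf", final "gyrxkfj".

gyrxkfj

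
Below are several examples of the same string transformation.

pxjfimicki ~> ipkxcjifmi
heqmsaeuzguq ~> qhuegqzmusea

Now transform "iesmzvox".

xioevszm

What's happening: take characters alternately from the front and the back (1st, last, 2nd, 2nd-last, ...), then swap each adjacent pair of characters (1↔2, 3↔4, ...).
Working it through for "iesmzvox": intermediate "ixeosvmz", final "xioevszm".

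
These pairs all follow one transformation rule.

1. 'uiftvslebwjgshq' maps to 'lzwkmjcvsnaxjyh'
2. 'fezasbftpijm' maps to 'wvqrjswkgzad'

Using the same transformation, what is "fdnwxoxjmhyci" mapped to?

The rule is to shift every letter 9 places backward in the alphabet (wrapping around).
Doing the same to "fdnwxoxjmhyci": "wuenofoadyptz".

wuenofoadyptz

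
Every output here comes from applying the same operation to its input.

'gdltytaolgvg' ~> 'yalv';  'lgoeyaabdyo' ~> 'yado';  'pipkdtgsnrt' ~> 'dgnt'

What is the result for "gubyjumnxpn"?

The rule is to keep every other character starting from the first (positions 1st, 3rd, 5th, ...), then keep only the last 4 characters.
Applying both steps to "gubyjumnxpn": "gbjmxn", then "jmxn".
(Check on "gdltytaolgvg": → "glyalv" → "yalv" ✓)

jmxn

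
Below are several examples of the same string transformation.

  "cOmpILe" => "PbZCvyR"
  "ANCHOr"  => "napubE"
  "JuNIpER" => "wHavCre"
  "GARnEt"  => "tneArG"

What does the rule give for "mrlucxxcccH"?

ZEYHPKKPPPu

Each output is the input with this applied: flip the case of every letter, then shift every letter 13 places forward in the alphabet (wrapping around) — i.e. ROT13.
On "mrlucxxcccH": the first step gives "MRLUCXXCCCh", and the second then gives "ZEYHPKKPPPu".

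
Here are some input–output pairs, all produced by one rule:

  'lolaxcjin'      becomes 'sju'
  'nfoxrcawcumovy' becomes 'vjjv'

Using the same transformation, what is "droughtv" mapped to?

Each output is the input with this applied: keep one character in every 3, starting at position 3 (positions 3rd, 6th, 9th, ...), then shift every letter 7 places forward in the alphabet (wrapping around).
For "droughtv", step one produces "oh"; step two turns that into "vo".

vo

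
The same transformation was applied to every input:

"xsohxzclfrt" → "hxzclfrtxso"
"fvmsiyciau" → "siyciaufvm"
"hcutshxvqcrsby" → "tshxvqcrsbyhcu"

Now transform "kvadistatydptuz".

distatydptuzkva

Rule — move the first 3 characters to the end (rotate left by 3).
Applying that to "kvadistatydptuz" gives "distatydptuzkva".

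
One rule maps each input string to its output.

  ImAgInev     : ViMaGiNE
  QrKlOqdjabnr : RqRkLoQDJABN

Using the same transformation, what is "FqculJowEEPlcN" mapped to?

The transformation: move the last character to the front, then flip the case of every letter.
For "FqculJowEEPlcN", step one produces "NFqculJowEEPlc"; step two turns that into "nfQCULjOWeepLC".

nfQCULjOWeepLC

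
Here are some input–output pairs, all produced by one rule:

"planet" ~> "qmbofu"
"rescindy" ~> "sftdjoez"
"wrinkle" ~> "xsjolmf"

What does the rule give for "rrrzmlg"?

sssanmh

Rule — shift every letter 1 place forward in the alphabet (wrapping around).
Doing the same to "rrrzmlg": "sssanmh".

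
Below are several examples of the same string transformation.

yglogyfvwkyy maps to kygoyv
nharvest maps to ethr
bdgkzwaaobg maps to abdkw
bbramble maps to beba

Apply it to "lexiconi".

Rule — keep every other character starting from the second (positions 2nd, 4th, 6th, ...), then move the last 2 characters to the front (rotate right by 2).
On "lexiconi" that produces "oiei".

oiei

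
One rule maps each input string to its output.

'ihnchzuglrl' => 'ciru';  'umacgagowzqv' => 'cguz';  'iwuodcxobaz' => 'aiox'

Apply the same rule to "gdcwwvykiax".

agwy

Looking at the pairs, the operation is to keep one character in every 3, starting at position 1 (positions 1st, 4th, 7th, ...), then sort the characters into alphabetical order.
Starting from "gdcwwvykiax": after the first operation, "gwya"; after the second, "agwy".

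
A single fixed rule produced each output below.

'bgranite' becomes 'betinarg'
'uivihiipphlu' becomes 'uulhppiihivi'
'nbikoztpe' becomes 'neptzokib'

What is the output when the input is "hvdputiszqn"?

hnqzsitupdv

The pattern: reverse the string, then move the last character to the front.
On "hvdputiszqn": the first step gives "nqzsitupdvh", and the second then gives "hnqzsitupdv".
(Check on "uivihiipphlu": → "ulhppiihiviu" → "uulhppiihivi" ✓)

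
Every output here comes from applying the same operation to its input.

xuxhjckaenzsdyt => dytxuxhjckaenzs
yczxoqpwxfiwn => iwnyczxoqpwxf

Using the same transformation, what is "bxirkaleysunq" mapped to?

unqbxirkaleys

Looking at the pairs, the operation is to move the last 3 characters to the front (rotate right by 3).
For "bxirkaleysunq" the result is "unqbxirkaleys".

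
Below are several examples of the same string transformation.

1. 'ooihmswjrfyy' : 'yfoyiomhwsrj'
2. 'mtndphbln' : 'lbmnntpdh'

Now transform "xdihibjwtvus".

The transformation: move the last 3 characters to the front (rotate right by 3), then swap each adjacent pair of characters (1↔2, 3↔4, ...).
Doing the same to "xdihibjwtvus": "uvxsidihjbtw".

uvxsidihjbtw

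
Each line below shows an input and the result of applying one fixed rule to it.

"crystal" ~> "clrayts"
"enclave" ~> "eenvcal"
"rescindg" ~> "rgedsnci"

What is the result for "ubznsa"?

Looking at the pairs, the operation is to take characters alternately from the front and the back (1st, last, 2nd, 2nd-last, ...).
Applying that to "ubznsa" gives "uabszn".

uabszn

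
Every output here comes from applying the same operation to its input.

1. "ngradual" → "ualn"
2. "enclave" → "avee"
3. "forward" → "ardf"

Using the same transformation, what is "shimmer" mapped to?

The pattern: move the last 3 characters to the front (rotate right by 3), then keep only the first 4 characters.
Applying that to "shimmer" gives "mers".

mers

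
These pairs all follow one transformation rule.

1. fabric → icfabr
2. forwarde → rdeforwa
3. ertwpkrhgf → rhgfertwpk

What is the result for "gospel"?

elgosp

What's happening: move the first character to the end, then swap the front and back halves of the string.
On "gospel": the first step gives "ospelg", and the second then gives "elgosp".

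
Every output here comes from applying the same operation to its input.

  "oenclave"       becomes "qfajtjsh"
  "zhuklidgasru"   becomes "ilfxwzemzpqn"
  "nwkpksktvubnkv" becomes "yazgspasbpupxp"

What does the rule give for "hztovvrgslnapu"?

In each case the input is transformed by: swap the front and back halves of the string, then shift every letter 5 places forward in the alphabet (wrapping around).
On "hztovvrgslnapu": the first step gives "gslnapuhztovvr", and the second then gives "lxqsfuzmeytaaw".

lxqsfuzmeytaaw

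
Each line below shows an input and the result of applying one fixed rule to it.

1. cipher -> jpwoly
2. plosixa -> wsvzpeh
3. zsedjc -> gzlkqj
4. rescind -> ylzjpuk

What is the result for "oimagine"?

vpthnpul

The rule is to shift every letter 7 places forward in the alphabet (wrapping around).
"oimagine" → "vpthnpul".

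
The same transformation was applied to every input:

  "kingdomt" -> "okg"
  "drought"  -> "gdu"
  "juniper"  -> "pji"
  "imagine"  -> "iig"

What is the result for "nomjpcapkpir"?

pnja

The transformation: move the last 3 characters to the front (rotate right by 3), then keep one character in every 3, starting at position 1 (positions 1st, 4th, 7th, ...).
"nomjpcapkpir" → "pnja".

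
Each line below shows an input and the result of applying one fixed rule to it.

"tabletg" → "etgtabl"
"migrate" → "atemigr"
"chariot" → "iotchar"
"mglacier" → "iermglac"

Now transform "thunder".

The pattern: move the last 3 characters to the front (rotate right by 3).
Doing the same to "thunder": "derthun".

derthun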